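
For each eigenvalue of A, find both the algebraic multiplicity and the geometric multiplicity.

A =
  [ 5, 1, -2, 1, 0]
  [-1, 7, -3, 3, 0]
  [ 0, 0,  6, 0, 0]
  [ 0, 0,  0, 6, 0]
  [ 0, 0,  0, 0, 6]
λ = 6: alg = 5, geom = 3

Step 1 — factor the characteristic polynomial to read off the algebraic multiplicities:
  χ_A(x) = (x - 6)^5

Step 2 — compute geometric multiplicities via the rank-nullity identity g(λ) = n − rank(A − λI):
  rank(A − (6)·I) = 2, so dim ker(A − (6)·I) = n − 2 = 3

Summary:
  λ = 6: algebraic multiplicity = 5, geometric multiplicity = 3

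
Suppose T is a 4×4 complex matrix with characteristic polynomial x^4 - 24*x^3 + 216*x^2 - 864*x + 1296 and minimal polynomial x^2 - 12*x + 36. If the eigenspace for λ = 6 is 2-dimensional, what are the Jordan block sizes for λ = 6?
Block sizes for λ = 6: [2, 2]

Step 1 — from the characteristic polynomial, algebraic multiplicity of λ = 6 is 4. From dim ker(T − (6)·I) = 2, there are exactly 2 Jordan blocks for λ = 6.
Step 2 — from the minimal polynomial, the factor (x − 6)^2 tells us the largest block for λ = 6 has size 2.
Step 3 — with total size 4, 2 blocks, and largest block 2, the block sizes (in nonincreasing order) are [2, 2].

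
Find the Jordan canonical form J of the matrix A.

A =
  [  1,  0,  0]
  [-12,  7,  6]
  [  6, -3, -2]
J_1(1) ⊕ J_1(1) ⊕ J_1(4)

The characteristic polynomial is
  det(x·I − A) = x^3 - 6*x^2 + 9*x - 4 = (x - 4)*(x - 1)^2

Eigenvalues and multiplicities (the geometric multiplicity of λ is n − rank(A − λI), which equals the number of Jordan blocks for λ):
  λ = 1: algebraic multiplicity = 2, geometric multiplicity = 2
  λ = 4: algebraic multiplicity = 1, geometric multiplicity = 1

Determining the block sizes for each eigenvalue:
  λ = 1: gm = am = 2, so every block has size 1 → block sizes [1, 1]
  λ = 4: one block (gm = 1), so the single block has size am = 1 → block sizes [1]

Assembling the blocks gives a Jordan form
J =
  [1, 0, 0]
  [0, 1, 0]
  [0, 0, 4]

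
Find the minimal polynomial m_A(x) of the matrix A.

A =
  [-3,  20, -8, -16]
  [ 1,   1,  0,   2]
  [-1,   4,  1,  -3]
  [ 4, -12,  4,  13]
x^2 - 6*x + 9

The characteristic polynomial is χ_A(x) = (x - 3)^4, so the eigenvalues are known. The minimal polynomial is
  m_A(x) = Π_λ (x − λ)^{k_λ}
where k_λ is the size of the *largest* Jordan block for λ (equivalently, the smallest k with (A − λI)^k v = 0 for every generalised eigenvector v of λ).

  λ = 3: largest Jordan block has size 2, contributing (x − 3)^2

So m_A(x) = (x - 3)^2 = x^2 - 6*x + 9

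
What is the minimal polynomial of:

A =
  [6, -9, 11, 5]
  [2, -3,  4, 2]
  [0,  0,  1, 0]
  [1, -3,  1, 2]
x^3 - 5*x^2 + 7*x - 3

The characteristic polynomial is χ_A(x) = (x - 3)*(x - 1)^3, so the eigenvalues are known. The minimal polynomial is
  m_A(x) = Π_λ (x − λ)^{k_λ}
where k_λ is the size of the *largest* Jordan block for λ (equivalently, the smallest k with (A − λI)^k v = 0 for every generalised eigenvector v of λ).

  λ = 1: largest Jordan block has size 2, contributing (x − 1)^2
  λ = 3: largest Jordan block has size 1, contributing (x − 3)

So m_A(x) = (x - 3)*(x - 1)^2 = x^3 - 5*x^2 + 7*x - 3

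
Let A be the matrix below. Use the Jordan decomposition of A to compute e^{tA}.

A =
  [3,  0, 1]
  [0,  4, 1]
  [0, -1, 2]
e^{tA} =
  [exp(3*t), -t^2*exp(3*t)/2, -t^2*exp(3*t)/2 + t*exp(3*t)]
  [0, t*exp(3*t) + exp(3*t), t*exp(3*t)]
  [0, -t*exp(3*t), -t*exp(3*t) + exp(3*t)]

Strategy: write A = P · J · P⁻¹ where J is a Jordan canonical form, so e^{tA} = P · e^{tJ} · P⁻¹, and e^{tJ} can be computed block-by-block.

A has Jordan form
J =
  [3, 1, 0]
  [0, 3, 1]
  [0, 0, 3]
(up to reordering of blocks).

Per-block formulas:
  For a 3×3 Jordan block J_3(3): exp(t · J_3(3)) = e^(3t)·(I + t·N + (t^2/2)·N^2), where N is the 3×3 nilpotent shift.

After assembling e^{tJ} and conjugating by P, we get:

e^{tA} =
  [exp(3*t), -t^2*exp(3*t)/2, -t^2*exp(3*t)/2 + t*exp(3*t)]
  [0, t*exp(3*t) + exp(3*t), t*exp(3*t)]
  [0, -t*exp(3*t), -t*exp(3*t) + exp(3*t)]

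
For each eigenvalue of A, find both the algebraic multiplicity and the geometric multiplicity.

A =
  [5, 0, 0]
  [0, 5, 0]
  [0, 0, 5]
λ = 5: alg = 3, geom = 3

Step 1 — factor the characteristic polynomial to read off the algebraic multiplicities:
  χ_A(x) = (x - 5)^3

Step 2 — compute geometric multiplicities via the rank-nullity identity g(λ) = n − rank(A − λI):
  rank(A − (5)·I) = 0, so dim ker(A − (5)·I) = n − 0 = 3

Summary:
  λ = 5: algebraic multiplicity = 3, geometric multiplicity = 3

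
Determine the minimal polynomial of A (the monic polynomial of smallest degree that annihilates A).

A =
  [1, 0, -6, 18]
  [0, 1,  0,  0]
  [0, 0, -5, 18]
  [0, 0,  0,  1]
x^2 + 4*x - 5

The characteristic polynomial is χ_A(x) = (x - 1)^3*(x + 5), so the eigenvalues are known. The minimal polynomial is
  m_A(x) = Π_λ (x − λ)^{k_λ}
where k_λ is the size of the *largest* Jordan block for λ (equivalently, the smallest k with (A − λI)^k v = 0 for every generalised eigenvector v of λ).

  λ = -5: largest Jordan block has size 1, contributing (x + 5)
  λ = 1: largest Jordan block has size 1, contributing (x − 1)

So m_A(x) = (x - 1)*(x + 5) = x^2 + 4*x - 5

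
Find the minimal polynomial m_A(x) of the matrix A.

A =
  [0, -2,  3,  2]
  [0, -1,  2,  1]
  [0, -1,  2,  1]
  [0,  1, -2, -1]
x^3

The characteristic polynomial is χ_A(x) = x^4, so the eigenvalues are known. The minimal polynomial is
  m_A(x) = Π_λ (x − λ)^{k_λ}
where k_λ is the size of the *largest* Jordan block for λ (equivalently, the smallest k with (A − λI)^k v = 0 for every generalised eigenvector v of λ).

  λ = 0: largest Jordan block has size 3, contributing (x − 0)^3

So m_A(x) = x^3 = x^3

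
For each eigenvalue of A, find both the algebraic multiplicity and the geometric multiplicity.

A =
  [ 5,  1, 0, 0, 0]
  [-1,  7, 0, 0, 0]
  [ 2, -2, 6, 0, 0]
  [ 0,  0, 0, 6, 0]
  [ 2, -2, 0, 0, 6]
λ = 6: alg = 5, geom = 4

Step 1 — factor the characteristic polynomial to read off the algebraic multiplicities:
  χ_A(x) = (x - 6)^5

Step 2 — compute geometric multiplicities via the rank-nullity identity g(λ) = n − rank(A − λI):
  rank(A − (6)·I) = 1, so dim ker(A − (6)·I) = n − 1 = 4

Summary:
  λ = 6: algebraic multiplicity = 5, geometric multiplicity = 4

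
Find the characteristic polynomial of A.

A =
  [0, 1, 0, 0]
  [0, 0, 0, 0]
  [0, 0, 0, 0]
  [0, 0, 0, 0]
x^4

Expanding det(x·I − A) (e.g. by cofactor expansion or by noting that A is similar to its Jordan form J, which has the same characteristic polynomial as A) gives
  χ_A(x) = x^4
which factors as x^4. The eigenvalues (with algebraic multiplicities) are λ = 0 with multiplicity 4.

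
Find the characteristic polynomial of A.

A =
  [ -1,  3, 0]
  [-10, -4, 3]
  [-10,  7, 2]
x^3 + 3*x^2 + 3*x + 1

Expanding det(x·I − A) (e.g. by cofactor expansion or by noting that A is similar to its Jordan form J, which has the same characteristic polynomial as A) gives
  χ_A(x) = x^3 + 3*x^2 + 3*x + 1
which factors as (x + 1)^3. The eigenvalues (with algebraic multiplicities) are λ = -1 with multiplicity 3.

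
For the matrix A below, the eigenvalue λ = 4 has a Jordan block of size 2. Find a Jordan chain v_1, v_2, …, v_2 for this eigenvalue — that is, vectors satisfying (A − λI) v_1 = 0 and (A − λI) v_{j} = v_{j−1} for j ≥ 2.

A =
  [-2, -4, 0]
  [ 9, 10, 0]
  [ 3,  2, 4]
A Jordan chain for λ = 4 of length 2:
v_1 = (-6, 9, 3)ᵀ
v_2 = (1, 0, 0)ᵀ

Let N = A − (4)·I. We want v_2 with N^2 v_2 = 0 but N^1 v_2 ≠ 0; then v_{j-1} := N · v_j for j = 2, …, 2.

Pick v_2 = (1, 0, 0)ᵀ.
Then v_1 = N · v_2 = (-6, 9, 3)ᵀ.

Sanity check: (A − (4)·I) v_1 = (0, 0, 0)ᵀ = 0. ✓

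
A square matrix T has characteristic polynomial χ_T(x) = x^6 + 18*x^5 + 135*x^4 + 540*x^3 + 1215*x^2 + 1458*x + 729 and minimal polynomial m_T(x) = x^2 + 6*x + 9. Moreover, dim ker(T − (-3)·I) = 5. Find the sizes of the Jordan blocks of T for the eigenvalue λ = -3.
Block sizes for λ = -3: [2, 1, 1, 1, 1]

Step 1 — from the characteristic polynomial, algebraic multiplicity of λ = -3 is 6. From dim ker(T − (-3)·I) = 5, there are exactly 5 Jordan blocks for λ = -3.
Step 2 — from the minimal polynomial, the factor (x + 3)^2 tells us the largest block for λ = -3 has size 2.
Step 3 — with total size 6, 5 blocks, and largest block 2, the block sizes (in nonincreasing order) are [2, 1, 1, 1, 1].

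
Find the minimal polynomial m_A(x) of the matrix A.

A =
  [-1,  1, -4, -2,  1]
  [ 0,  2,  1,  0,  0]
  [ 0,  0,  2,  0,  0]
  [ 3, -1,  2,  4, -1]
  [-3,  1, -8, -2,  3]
x^3 - 6*x^2 + 12*x - 8

The characteristic polynomial is χ_A(x) = (x - 2)^5, so the eigenvalues are known. The minimal polynomial is
  m_A(x) = Π_λ (x − λ)^{k_λ}
where k_λ is the size of the *largest* Jordan block for λ (equivalently, the smallest k with (A − λI)^k v = 0 for every generalised eigenvector v of λ).

  λ = 2: largest Jordan block has size 3, contributing (x − 2)^3

So m_A(x) = (x - 2)^3 = x^3 - 6*x^2 + 12*x - 8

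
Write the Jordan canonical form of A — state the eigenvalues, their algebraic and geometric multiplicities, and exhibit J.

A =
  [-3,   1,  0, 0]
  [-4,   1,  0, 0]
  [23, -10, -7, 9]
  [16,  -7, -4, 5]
J_2(-1) ⊕ J_2(-1)

The characteristic polynomial is
  det(x·I − A) = x^4 + 4*x^3 + 6*x^2 + 4*x + 1 = (x + 1)^4

Eigenvalues and multiplicities (the geometric multiplicity of λ is n − rank(A − λI), which equals the number of Jordan blocks for λ):
  λ = -1: algebraic multiplicity = 4, geometric multiplicity = 2

Determining the block sizes for each eigenvalue:
  λ = -1: with am = 4 and gm = 2, the partition is not yet determined (e.g. several partitions of 4 into 2 parts exist). Let N = A − (-1)·I. Computing rank(N^1) = 2, rank(N^2) = 0; the number of blocks of size ≥ j is rank(N^{j−1}) − rank(N^j), giving [2, 2]. So we have 2 block(s) of size 2 → block sizes [2, 2]

Assembling the blocks gives a Jordan form
J =
  [-1,  1,  0,  0]
  [ 0, -1,  0,  0]
  [ 0,  0, -1,  1]
  [ 0,  0,  0, -1]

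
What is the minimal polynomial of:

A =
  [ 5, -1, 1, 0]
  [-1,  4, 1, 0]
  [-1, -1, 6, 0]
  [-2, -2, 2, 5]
x^3 - 15*x^2 + 75*x - 125

The characteristic polynomial is χ_A(x) = (x - 5)^4, so the eigenvalues are known. The minimal polynomial is
  m_A(x) = Π_λ (x − λ)^{k_λ}
where k_λ is the size of the *largest* Jordan block for λ (equivalently, the smallest k with (A − λI)^k v = 0 for every generalised eigenvector v of λ).

  λ = 5: largest Jordan block has size 3, contributing (x − 5)^3

So m_A(x) = (x - 5)^3 = x^3 - 15*x^2 + 75*x - 125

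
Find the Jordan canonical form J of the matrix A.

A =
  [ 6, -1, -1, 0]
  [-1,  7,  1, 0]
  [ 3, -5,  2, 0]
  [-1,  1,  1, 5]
J_3(5) ⊕ J_1(5)

The characteristic polynomial is
  det(x·I − A) = x^4 - 20*x^3 + 150*x^2 - 500*x + 625 = (x - 5)^4

Eigenvalues and multiplicities (the geometric multiplicity of λ is n − rank(A − λI), which equals the number of Jordan blocks for λ):
  λ = 5: algebraic multiplicity = 4, geometric multiplicity = 2

Determining the block sizes for each eigenvalue:
  λ = 5: with am = 4 and gm = 2, the partition is not yet determined (e.g. several partitions of 4 into 2 parts exist). Let N = A − (5)·I. Computing rank(N^1) = 2, rank(N^2) = 1, rank(N^3) = 0; the number of blocks of size ≥ j is rank(N^{j−1}) − rank(N^j), giving [2, 1, 1]. So we have 1 block(s) of size 3, 1 block(s) of size 1 → block sizes [3, 1]

Assembling the blocks gives a Jordan form
J =
  [5, 1, 0, 0]
  [0, 5, 1, 0]
  [0, 0, 5, 0]
  [0, 0, 0, 5]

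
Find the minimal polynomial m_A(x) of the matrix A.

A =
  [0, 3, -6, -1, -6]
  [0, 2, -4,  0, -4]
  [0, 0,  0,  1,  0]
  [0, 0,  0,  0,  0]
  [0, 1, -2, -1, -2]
x^2

The characteristic polynomial is χ_A(x) = x^5, so the eigenvalues are known. The minimal polynomial is
  m_A(x) = Π_λ (x − λ)^{k_λ}
where k_λ is the size of the *largest* Jordan block for λ (equivalently, the smallest k with (A − λI)^k v = 0 for every generalised eigenvector v of λ).

  λ = 0: largest Jordan block has size 2, contributing (x − 0)^2

So m_A(x) = x^2 = x^2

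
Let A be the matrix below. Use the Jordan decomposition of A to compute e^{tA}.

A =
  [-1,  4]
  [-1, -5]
e^{tA} =
  [2*t*exp(-3*t) + exp(-3*t), 4*t*exp(-3*t)]
  [-t*exp(-3*t), -2*t*exp(-3*t) + exp(-3*t)]

Strategy: write A = P · J · P⁻¹ where J is a Jordan canonical form, so e^{tA} = P · e^{tJ} · P⁻¹, and e^{tJ} can be computed block-by-block.

A has Jordan form
J =
  [-3,  1]
  [ 0, -3]
(up to reordering of blocks).

Per-block formulas:
  For a 2×2 Jordan block J_2(-3): exp(t · J_2(-3)) = e^(-3t)·(I + t·N), where N is the 2×2 nilpotent shift.

After assembling e^{tJ} and conjugating by P, we get:

e^{tA} =
  [2*t*exp(-3*t) + exp(-3*t), 4*t*exp(-3*t)]
  [-t*exp(-3*t), -2*t*exp(-3*t) + exp(-3*t)]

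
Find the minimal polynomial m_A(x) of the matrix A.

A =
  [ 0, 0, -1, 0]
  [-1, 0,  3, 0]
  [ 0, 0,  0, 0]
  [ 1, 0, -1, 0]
x^3

The characteristic polynomial is χ_A(x) = x^4, so the eigenvalues are known. The minimal polynomial is
  m_A(x) = Π_λ (x − λ)^{k_λ}
where k_λ is the size of the *largest* Jordan block for λ (equivalently, the smallest k with (A − λI)^k v = 0 for every generalised eigenvector v of λ).

  λ = 0: largest Jordan block has size 3, contributing (x − 0)^3

So m_A(x) = x^3 = x^3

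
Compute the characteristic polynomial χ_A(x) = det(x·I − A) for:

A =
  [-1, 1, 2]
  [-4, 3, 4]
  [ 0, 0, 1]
x^3 - 3*x^2 + 3*x - 1

Expanding det(x·I − A) (e.g. by cofactor expansion or by noting that A is similar to its Jordan form J, which has the same characteristic polynomial as A) gives
  χ_A(x) = x^3 - 3*x^2 + 3*x - 1
which factors as (x - 1)^3. The eigenvalues (with algebraic multiplicities) are λ = 1 with multiplicity 3.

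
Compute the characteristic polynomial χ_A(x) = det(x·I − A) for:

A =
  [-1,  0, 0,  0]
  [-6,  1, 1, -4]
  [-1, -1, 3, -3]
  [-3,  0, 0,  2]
x^4 - 5*x^3 + 6*x^2 + 4*x - 8

Expanding det(x·I − A) (e.g. by cofactor expansion or by noting that A is similar to its Jordan form J, which has the same characteristic polynomial as A) gives
  χ_A(x) = x^4 - 5*x^3 + 6*x^2 + 4*x - 8
which factors as (x - 2)^3*(x + 1). The eigenvalues (with algebraic multiplicities) are λ = -1 with multiplicity 1, λ = 2 with multiplicity 3.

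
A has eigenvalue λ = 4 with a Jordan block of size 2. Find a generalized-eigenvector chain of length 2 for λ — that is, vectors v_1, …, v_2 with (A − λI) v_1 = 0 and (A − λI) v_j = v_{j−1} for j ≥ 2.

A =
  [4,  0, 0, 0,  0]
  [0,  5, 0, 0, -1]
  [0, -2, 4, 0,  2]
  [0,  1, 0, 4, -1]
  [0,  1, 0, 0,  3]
A Jordan chain for λ = 4 of length 2:
v_1 = (0, 1, -2, 1, 1)ᵀ
v_2 = (0, 1, 0, 0, 0)ᵀ

Let N = A − (4)·I. We want v_2 with N^2 v_2 = 0 but N^1 v_2 ≠ 0; then v_{j-1} := N · v_j for j = 2, …, 2.

Pick v_2 = (0, 1, 0, 0, 0)ᵀ.
Then v_1 = N · v_2 = (0, 1, -2, 1, 1)ᵀ.

Sanity check: (A − (4)·I) v_1 = (0, 0, 0, 0, 0)ᵀ = 0. ✓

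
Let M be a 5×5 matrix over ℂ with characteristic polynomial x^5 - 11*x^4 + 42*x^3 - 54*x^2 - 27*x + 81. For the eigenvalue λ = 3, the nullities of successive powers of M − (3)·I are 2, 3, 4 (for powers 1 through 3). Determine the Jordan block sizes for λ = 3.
Block sizes for λ = 3: [3, 1]

From the dimensions of kernels of powers, the number of Jordan blocks of size at least j is d_j − d_{j−1} where d_j = dim ker(N^j) (with d_0 = 0). Computing the differences gives [2, 1, 1].
The number of blocks of size exactly k is (#blocks of size ≥ k) − (#blocks of size ≥ k + 1), so the partition is: 1 block(s) of size 1, 1 block(s) of size 3.
In nonincreasing order the block sizes are [3, 1].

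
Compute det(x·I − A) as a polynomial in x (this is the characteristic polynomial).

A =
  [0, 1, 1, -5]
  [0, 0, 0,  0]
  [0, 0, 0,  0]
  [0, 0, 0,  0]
x^4

Expanding det(x·I − A) (e.g. by cofactor expansion or by noting that A is similar to its Jordan form J, which has the same characteristic polynomial as A) gives
  χ_A(x) = x^4
which factors as x^4. The eigenvalues (with algebraic multiplicities) are λ = 0 with multiplicity 4.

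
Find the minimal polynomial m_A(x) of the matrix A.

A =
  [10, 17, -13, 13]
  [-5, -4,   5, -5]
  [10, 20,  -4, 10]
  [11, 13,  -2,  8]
x^3 - 4*x^2 - 15*x + 18

The characteristic polynomial is χ_A(x) = (x - 6)^2*(x - 1)*(x + 3), so the eigenvalues are known. The minimal polynomial is
  m_A(x) = Π_λ (x − λ)^{k_λ}
where k_λ is the size of the *largest* Jordan block for λ (equivalently, the smallest k with (A − λI)^k v = 0 for every generalised eigenvector v of λ).

  λ = -3: largest Jordan block has size 1, contributing (x + 3)
  λ = 1: largest Jordan block has size 1, contributing (x − 1)
  λ = 6: largest Jordan block has size 1, contributing (x − 6)

So m_A(x) = (x - 6)*(x - 1)*(x + 3) = x^3 - 4*x^2 - 15*x + 18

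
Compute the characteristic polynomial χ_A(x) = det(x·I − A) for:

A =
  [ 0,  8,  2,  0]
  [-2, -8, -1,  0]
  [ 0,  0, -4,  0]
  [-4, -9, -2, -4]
x^4 + 16*x^3 + 96*x^2 + 256*x + 256

Expanding det(x·I − A) (e.g. by cofactor expansion or by noting that A is similar to its Jordan form J, which has the same characteristic polynomial as A) gives
  χ_A(x) = x^4 + 16*x^3 + 96*x^2 + 256*x + 256
which factors as (x + 4)^4. The eigenvalues (with algebraic multiplicities) are λ = -4 with multiplicity 4.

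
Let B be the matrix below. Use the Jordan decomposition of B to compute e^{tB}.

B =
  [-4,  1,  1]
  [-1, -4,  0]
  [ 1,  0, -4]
e^{tB} =
  [exp(-4*t), t*exp(-4*t), t*exp(-4*t)]
  [-t*exp(-4*t), -t^2*exp(-4*t)/2 + exp(-4*t), -t^2*exp(-4*t)/2]
  [t*exp(-4*t), t^2*exp(-4*t)/2, t^2*exp(-4*t)/2 + exp(-4*t)]

Strategy: write B = P · J · P⁻¹ where J is a Jordan canonical form, so e^{tB} = P · e^{tJ} · P⁻¹, and e^{tJ} can be computed block-by-block.

B has Jordan form
J =
  [-4,  1,  0]
  [ 0, -4,  1]
  [ 0,  0, -4]
(up to reordering of blocks).

Per-block formulas:
  For a 3×3 Jordan block J_3(-4): exp(t · J_3(-4)) = e^(-4t)·(I + t·N + (t^2/2)·N^2), where N is the 3×3 nilpotent shift.

After assembling e^{tJ} and conjugating by P, we get:

e^{tB} =
  [exp(-4*t), t*exp(-4*t), t*exp(-4*t)]
  [-t*exp(-4*t), -t^2*exp(-4*t)/2 + exp(-4*t), -t^2*exp(-4*t)/2]
  [t*exp(-4*t), t^2*exp(-4*t)/2, t^2*exp(-4*t)/2 + exp(-4*t)]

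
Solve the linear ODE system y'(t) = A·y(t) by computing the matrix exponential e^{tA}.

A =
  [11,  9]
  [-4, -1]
e^{tA} =
  [6*t*exp(5*t) + exp(5*t), 9*t*exp(5*t)]
  [-4*t*exp(5*t), -6*t*exp(5*t) + exp(5*t)]

Strategy: write A = P · J · P⁻¹ where J is a Jordan canonical form, so e^{tA} = P · e^{tJ} · P⁻¹, and e^{tJ} can be computed block-by-block.

A has Jordan form
J =
  [5, 1]
  [0, 5]
(up to reordering of blocks).

Per-block formulas:
  For a 2×2 Jordan block J_2(5): exp(t · J_2(5)) = e^(5t)·(I + t·N), where N is the 2×2 nilpotent shift.

After assembling e^{tJ} and conjugating by P, we get:

e^{tA} =
  [6*t*exp(5*t) + exp(5*t), 9*t*exp(5*t)]
  [-4*t*exp(5*t), -6*t*exp(5*t) + exp(5*t)]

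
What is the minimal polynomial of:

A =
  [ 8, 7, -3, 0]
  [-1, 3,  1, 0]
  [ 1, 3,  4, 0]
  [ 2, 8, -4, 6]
x^4 - 21*x^3 + 165*x^2 - 575*x + 750

The characteristic polynomial is χ_A(x) = (x - 6)*(x - 5)^3, so the eigenvalues are known. The minimal polynomial is
  m_A(x) = Π_λ (x − λ)^{k_λ}
where k_λ is the size of the *largest* Jordan block for λ (equivalently, the smallest k with (A − λI)^k v = 0 for every generalised eigenvector v of λ).

  λ = 5: largest Jordan block has size 3, contributing (x − 5)^3
  λ = 6: largest Jordan block has size 1, contributing (x − 6)

So m_A(x) = (x - 6)*(x - 5)^3 = x^4 - 21*x^3 + 165*x^2 - 575*x + 750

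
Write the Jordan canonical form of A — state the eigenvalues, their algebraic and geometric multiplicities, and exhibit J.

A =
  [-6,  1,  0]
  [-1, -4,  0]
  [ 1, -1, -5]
J_2(-5) ⊕ J_1(-5)

The characteristic polynomial is
  det(x·I − A) = x^3 + 15*x^2 + 75*x + 125 = (x + 5)^3

Eigenvalues and multiplicities (the geometric multiplicity of λ is n − rank(A − λI), which equals the number of Jordan blocks for λ):
  λ = -5: algebraic multiplicity = 3, geometric multiplicity = 2

Determining the block sizes for each eigenvalue:
  λ = -5: 2 blocks summing to 3 forces exactly one block of size 2 and the rest size 1 → block sizes [2, 1]

Assembling the blocks gives a Jordan form
J =
  [-5,  1,  0]
  [ 0, -5,  0]
  [ 0,  0, -5]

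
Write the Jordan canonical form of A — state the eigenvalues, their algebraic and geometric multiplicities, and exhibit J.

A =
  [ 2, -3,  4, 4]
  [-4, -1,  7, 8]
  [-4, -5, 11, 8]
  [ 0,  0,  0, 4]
J_3(4) ⊕ J_1(4)

The characteristic polynomial is
  det(x·I − A) = x^4 - 16*x^3 + 96*x^2 - 256*x + 256 = (x - 4)^4

Eigenvalues and multiplicities (the geometric multiplicity of λ is n − rank(A − λI), which equals the number of Jordan blocks for λ):
  λ = 4: algebraic multiplicity = 4, geometric multiplicity = 2

Determining the block sizes for each eigenvalue:
  λ = 4: with am = 4 and gm = 2, the partition is not yet determined (e.g. several partitions of 4 into 2 parts exist). Let N = A − (4)·I. Computing rank(N^1) = 2, rank(N^2) = 1, rank(N^3) = 0; the number of blocks of size ≥ j is rank(N^{j−1}) − rank(N^j), giving [2, 1, 1]. So we have 1 block(s) of size 3, 1 block(s) of size 1 → block sizes [3, 1]

Assembling the blocks gives a Jordan form
J =
  [4, 1, 0, 0]
  [0, 4, 1, 0]
  [0, 0, 4, 0]
  [0, 0, 0, 4]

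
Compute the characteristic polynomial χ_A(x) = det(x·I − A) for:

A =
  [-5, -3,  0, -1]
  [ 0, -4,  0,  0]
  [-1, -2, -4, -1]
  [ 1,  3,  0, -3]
x^4 + 16*x^3 + 96*x^2 + 256*x + 256

Expanding det(x·I − A) (e.g. by cofactor expansion or by noting that A is similar to its Jordan form J, which has the same characteristic polynomial as A) gives
  χ_A(x) = x^4 + 16*x^3 + 96*x^2 + 256*x + 256
which factors as (x + 4)^4. The eigenvalues (with algebraic multiplicities) are λ = -4 with multiplicity 4.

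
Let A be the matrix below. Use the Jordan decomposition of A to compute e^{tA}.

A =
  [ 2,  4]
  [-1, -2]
e^{tA} =
  [2*t + 1, 4*t]
  [-t, 1 - 2*t]

Strategy: write A = P · J · P⁻¹ where J is a Jordan canonical form, so e^{tA} = P · e^{tJ} · P⁻¹, and e^{tJ} can be computed block-by-block.

A has Jordan form
J =
  [0, 1]
  [0, 0]
(up to reordering of blocks).

Per-block formulas:
  For a 2×2 Jordan block J_2(0): exp(t · J_2(0)) = e^(0t)·(I + t·N), where N is the 2×2 nilpotent shift.

After assembling e^{tJ} and conjugating by P, we get:

e^{tA} =
  [2*t + 1, 4*t]
  [-t, 1 - 2*t]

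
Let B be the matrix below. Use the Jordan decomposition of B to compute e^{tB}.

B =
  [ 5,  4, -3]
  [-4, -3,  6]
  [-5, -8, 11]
e^{tB} =
  [t*exp(4*t) + exp(4*t), 4*t*exp(4*t), -3*t*exp(4*t)]
  [2*t*exp(4*t) - 6*exp(5*t) + 6*exp(4*t), 8*t*exp(4*t) - 15*exp(5*t) + 16*exp(4*t), -6*t*exp(4*t) + 12*exp(5*t) - 12*exp(4*t)]
  [3*t*exp(4*t) - 8*exp(5*t) + 8*exp(4*t), 12*t*exp(4*t) - 20*exp(5*t) + 20*exp(4*t), -9*t*exp(4*t) + 16*exp(5*t) - 15*exp(4*t)]

Strategy: write B = P · J · P⁻¹ where J is a Jordan canonical form, so e^{tB} = P · e^{tJ} · P⁻¹, and e^{tJ} can be computed block-by-block.

B has Jordan form
J =
  [4, 1, 0]
  [0, 4, 0]
  [0, 0, 5]
(up to reordering of blocks).

Per-block formulas:
  For a 1×1 block at λ = 5: exp(t · [5]) = [e^(5t)].
  For a 2×2 Jordan block J_2(4): exp(t · J_2(4)) = e^(4t)·(I + t·N), where N is the 2×2 nilpotent shift.

After assembling e^{tJ} and conjugating by P, we get:

e^{tB} =
  [t*exp(4*t) + exp(4*t), 4*t*exp(4*t), -3*t*exp(4*t)]
  [2*t*exp(4*t) - 6*exp(5*t) + 6*exp(4*t), 8*t*exp(4*t) - 15*exp(5*t) + 16*exp(4*t), -6*t*exp(4*t) + 12*exp(5*t) - 12*exp(4*t)]
  [3*t*exp(4*t) - 8*exp(5*t) + 8*exp(4*t), 12*t*exp(4*t) - 20*exp(5*t) + 20*exp(4*t), -9*t*exp(4*t) + 16*exp(5*t) - 15*exp(4*t)]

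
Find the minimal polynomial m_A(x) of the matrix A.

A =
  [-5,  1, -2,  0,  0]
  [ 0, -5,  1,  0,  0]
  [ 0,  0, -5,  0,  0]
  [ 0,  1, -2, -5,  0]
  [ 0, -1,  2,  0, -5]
x^3 + 15*x^2 + 75*x + 125

The characteristic polynomial is χ_A(x) = (x + 5)^5, so the eigenvalues are known. The minimal polynomial is
  m_A(x) = Π_λ (x − λ)^{k_λ}
where k_λ is the size of the *largest* Jordan block for λ (equivalently, the smallest k with (A − λI)^k v = 0 for every generalised eigenvector v of λ).

  λ = -5: largest Jordan block has size 3, contributing (x + 5)^3

So m_A(x) = (x + 5)^3 = x^3 + 15*x^2 + 75*x + 125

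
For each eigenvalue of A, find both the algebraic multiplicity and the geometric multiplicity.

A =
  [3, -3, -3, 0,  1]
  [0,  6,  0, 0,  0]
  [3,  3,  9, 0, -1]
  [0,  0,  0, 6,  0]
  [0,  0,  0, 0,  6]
λ = 6: alg = 5, geom = 4

Step 1 — factor the characteristic polynomial to read off the algebraic multiplicities:
  χ_A(x) = (x - 6)^5

Step 2 — compute geometric multiplicities via the rank-nullity identity g(λ) = n − rank(A − λI):
  rank(A − (6)·I) = 1, so dim ker(A − (6)·I) = n − 1 = 4

Summary:
  λ = 6: algebraic multiplicity = 5, geometric multiplicity = 4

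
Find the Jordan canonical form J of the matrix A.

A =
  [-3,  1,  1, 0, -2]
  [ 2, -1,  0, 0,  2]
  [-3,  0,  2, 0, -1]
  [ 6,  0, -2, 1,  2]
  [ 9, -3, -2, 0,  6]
J_3(1) ⊕ J_1(1) ⊕ J_1(1)

The characteristic polynomial is
  det(x·I − A) = x^5 - 5*x^4 + 10*x^3 - 10*x^2 + 5*x - 1 = (x - 1)^5

Eigenvalues and multiplicities (the geometric multiplicity of λ is n − rank(A − λI), which equals the number of Jordan blocks for λ):
  λ = 1: algebraic multiplicity = 5, geometric multiplicity = 3

Determining the block sizes for each eigenvalue:
  λ = 1: with am = 5 and gm = 3, the partition is not yet determined (e.g. several partitions of 5 into 3 parts exist). Let N = A − (1)·I. Computing rank(N^1) = 2, rank(N^2) = 1, rank(N^3) = 0; the number of blocks of size ≥ j is rank(N^{j−1}) − rank(N^j), giving [3, 1, 1]. So we have 1 block(s) of size 3, 2 block(s) of size 1 → block sizes [3, 1, 1]

Assembling the blocks gives a Jordan form
J =
  [1, 1, 0, 0, 0]
  [0, 1, 1, 0, 0]
  [0, 0, 1, 0, 0]
  [0, 0, 0, 1, 0]
  [0, 0, 0, 0, 1]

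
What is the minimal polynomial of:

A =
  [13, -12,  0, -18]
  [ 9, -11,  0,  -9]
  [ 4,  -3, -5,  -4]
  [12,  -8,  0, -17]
x^3 + 15*x^2 + 75*x + 125

The characteristic polynomial is χ_A(x) = (x + 5)^4, so the eigenvalues are known. The minimal polynomial is
  m_A(x) = Π_λ (x − λ)^{k_λ}
where k_λ is the size of the *largest* Jordan block for λ (equivalently, the smallest k with (A − λI)^k v = 0 for every generalised eigenvector v of λ).

  λ = -5: largest Jordan block has size 3, contributing (x + 5)^3

So m_A(x) = (x + 5)^3 = x^3 + 15*x^2 + 75*x + 125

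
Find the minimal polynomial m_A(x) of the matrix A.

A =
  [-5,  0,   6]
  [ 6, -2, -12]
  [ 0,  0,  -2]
x^2 + 7*x + 10

The characteristic polynomial is χ_A(x) = (x + 2)^2*(x + 5), so the eigenvalues are known. The minimal polynomial is
  m_A(x) = Π_λ (x − λ)^{k_λ}
where k_λ is the size of the *largest* Jordan block for λ (equivalently, the smallest k with (A − λI)^k v = 0 for every generalised eigenvector v of λ).

  λ = -5: largest Jordan block has size 1, contributing (x + 5)
  λ = -2: largest Jordan block has size 1, contributing (x + 2)

So m_A(x) = (x + 2)*(x + 5) = x^2 + 7*x + 10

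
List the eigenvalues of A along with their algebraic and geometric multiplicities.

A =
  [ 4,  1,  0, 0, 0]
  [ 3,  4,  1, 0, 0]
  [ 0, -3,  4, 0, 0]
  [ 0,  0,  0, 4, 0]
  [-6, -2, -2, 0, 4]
λ = 4: alg = 5, geom = 3

Step 1 — factor the characteristic polynomial to read off the algebraic multiplicities:
  χ_A(x) = (x - 4)^5

Step 2 — compute geometric multiplicities via the rank-nullity identity g(λ) = n − rank(A − λI):
  rank(A − (4)·I) = 2, so dim ker(A − (4)·I) = n − 2 = 3

Summary:
  λ = 4: algebraic multiplicity = 5, geometric multiplicity = 3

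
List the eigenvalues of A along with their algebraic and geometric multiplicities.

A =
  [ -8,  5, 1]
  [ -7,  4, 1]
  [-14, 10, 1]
λ = -1: alg = 3, geom = 2

Step 1 — factor the characteristic polynomial to read off the algebraic multiplicities:
  χ_A(x) = (x + 1)^3

Step 2 — compute geometric multiplicities via the rank-nullity identity g(λ) = n − rank(A − λI):
  rank(A − (-1)·I) = 1, so dim ker(A − (-1)·I) = n − 1 = 2

Summary:
  λ = -1: algebraic multiplicity = 3, geometric multiplicity = 2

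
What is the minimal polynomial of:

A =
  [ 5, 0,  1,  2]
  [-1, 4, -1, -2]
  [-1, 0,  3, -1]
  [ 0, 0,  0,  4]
x^3 - 12*x^2 + 48*x - 64

The characteristic polynomial is χ_A(x) = (x - 4)^4, so the eigenvalues are known. The minimal polynomial is
  m_A(x) = Π_λ (x − λ)^{k_λ}
where k_λ is the size of the *largest* Jordan block for λ (equivalently, the smallest k with (A − λI)^k v = 0 for every generalised eigenvector v of λ).

  λ = 4: largest Jordan block has size 3, contributing (x − 4)^3

So m_A(x) = (x - 4)^3 = x^3 - 12*x^2 + 48*x - 64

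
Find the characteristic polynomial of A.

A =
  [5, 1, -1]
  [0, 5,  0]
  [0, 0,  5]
x^3 - 15*x^2 + 75*x - 125

Expanding det(x·I − A) (e.g. by cofactor expansion or by noting that A is similar to its Jordan form J, which has the same characteristic polynomial as A) gives
  χ_A(x) = x^3 - 15*x^2 + 75*x - 125
which factors as (x - 5)^3. The eigenvalues (with algebraic multiplicities) are λ = 5 with multiplicity 3.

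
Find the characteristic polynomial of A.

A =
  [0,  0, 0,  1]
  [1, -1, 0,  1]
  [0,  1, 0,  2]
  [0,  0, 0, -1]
x^4 + 2*x^3 + x^2

Expanding det(x·I − A) (e.g. by cofactor expansion or by noting that A is similar to its Jordan form J, which has the same characteristic polynomial as A) gives
  χ_A(x) = x^4 + 2*x^3 + x^2
which factors as x^2*(x + 1)^2. The eigenvalues (with algebraic multiplicities) are λ = -1 with multiplicity 2, λ = 0 with multiplicity 2.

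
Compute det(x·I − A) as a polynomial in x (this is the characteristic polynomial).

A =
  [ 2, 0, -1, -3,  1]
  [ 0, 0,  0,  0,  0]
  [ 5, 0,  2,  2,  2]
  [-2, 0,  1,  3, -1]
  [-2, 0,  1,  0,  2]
x^5 - 9*x^4 + 27*x^3 - 27*x^2

Expanding det(x·I − A) (e.g. by cofactor expansion or by noting that A is similar to its Jordan form J, which has the same characteristic polynomial as A) gives
  χ_A(x) = x^5 - 9*x^4 + 27*x^3 - 27*x^2
which factors as x^2*(x - 3)^3. The eigenvalues (with algebraic multiplicities) are λ = 0 with multiplicity 2, λ = 3 with multiplicity 3.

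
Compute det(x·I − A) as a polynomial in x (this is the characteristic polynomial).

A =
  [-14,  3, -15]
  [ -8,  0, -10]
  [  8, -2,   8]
x^3 + 6*x^2 + 12*x + 8

Expanding det(x·I − A) (e.g. by cofactor expansion or by noting that A is similar to its Jordan form J, which has the same characteristic polynomial as A) gives
  χ_A(x) = x^3 + 6*x^2 + 12*x + 8
which factors as (x + 2)^3. The eigenvalues (with algebraic multiplicities) are λ = -2 with multiplicity 3.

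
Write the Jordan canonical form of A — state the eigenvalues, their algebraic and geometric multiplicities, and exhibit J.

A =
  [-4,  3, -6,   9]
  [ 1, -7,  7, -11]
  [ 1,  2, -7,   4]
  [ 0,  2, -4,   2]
J_3(-4) ⊕ J_1(-4)

The characteristic polynomial is
  det(x·I − A) = x^4 + 16*x^3 + 96*x^2 + 256*x + 256 = (x + 4)^4

Eigenvalues and multiplicities (the geometric multiplicity of λ is n − rank(A − λI), which equals the number of Jordan blocks for λ):
  λ = -4: algebraic multiplicity = 4, geometric multiplicity = 2

Determining the block sizes for each eigenvalue:
  λ = -4: with am = 4 and gm = 2, the partition is not yet determined (e.g. several partitions of 4 into 2 parts exist). Let N = A − (-4)·I. Computing rank(N^1) = 2, rank(N^2) = 1, rank(N^3) = 0; the number of blocks of size ≥ j is rank(N^{j−1}) − rank(N^j), giving [2, 1, 1]. So we have 1 block(s) of size 3, 1 block(s) of size 1 → block sizes [3, 1]

Assembling the blocks gives a Jordan form
J =
  [-4,  1,  0,  0]
  [ 0, -4,  1,  0]
  [ 0,  0, -4,  0]
  [ 0,  0,  0, -4]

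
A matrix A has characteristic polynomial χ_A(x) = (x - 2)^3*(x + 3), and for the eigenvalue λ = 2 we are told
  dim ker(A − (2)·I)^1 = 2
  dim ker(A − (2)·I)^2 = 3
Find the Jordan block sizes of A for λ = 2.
Block sizes for λ = 2: [2, 1]

From the dimensions of kernels of powers, the number of Jordan blocks of size at least j is d_j − d_{j−1} where d_j = dim ker(N^j) (with d_0 = 0). Computing the differences gives [2, 1].
The number of blocks of size exactly k is (#blocks of size ≥ k) − (#blocks of size ≥ k + 1), so the partition is: 1 block(s) of size 1, 1 block(s) of size 2.
In nonincreasing order the block sizes are [2, 1].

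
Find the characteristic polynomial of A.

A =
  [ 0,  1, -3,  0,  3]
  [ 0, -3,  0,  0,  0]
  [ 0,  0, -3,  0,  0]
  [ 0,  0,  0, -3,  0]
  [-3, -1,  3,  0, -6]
x^5 + 15*x^4 + 90*x^3 + 270*x^2 + 405*x + 243

Expanding det(x·I − A) (e.g. by cofactor expansion or by noting that A is similar to its Jordan form J, which has the same characteristic polynomial as A) gives
  χ_A(x) = x^5 + 15*x^4 + 90*x^3 + 270*x^2 + 405*x + 243
which factors as (x + 3)^5. The eigenvalues (with algebraic multiplicities) are λ = -3 with multiplicity 5.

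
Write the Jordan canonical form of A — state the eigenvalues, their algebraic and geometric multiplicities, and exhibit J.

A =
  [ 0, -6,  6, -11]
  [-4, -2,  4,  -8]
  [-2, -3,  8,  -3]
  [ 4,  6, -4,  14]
J_2(4) ⊕ J_2(6)

The characteristic polynomial is
  det(x·I − A) = x^4 - 20*x^3 + 148*x^2 - 480*x + 576 = (x - 6)^2*(x - 4)^2

Eigenvalues and multiplicities (the geometric multiplicity of λ is n − rank(A − λI), which equals the number of Jordan blocks for λ):
  λ = 4: algebraic multiplicity = 2, geometric multiplicity = 1
  λ = 6: algebraic multiplicity = 2, geometric multiplicity = 1

Determining the block sizes for each eigenvalue:
  λ = 4: one block (gm = 1), so the single block has size am = 2 → block sizes [2]
  λ = 6: one block (gm = 1), so the single block has size am = 2 → block sizes [2]

Assembling the blocks gives a Jordan form
J =
  [4, 1, 0, 0]
  [0, 4, 0, 0]
  [0, 0, 6, 1]
  [0, 0, 0, 6]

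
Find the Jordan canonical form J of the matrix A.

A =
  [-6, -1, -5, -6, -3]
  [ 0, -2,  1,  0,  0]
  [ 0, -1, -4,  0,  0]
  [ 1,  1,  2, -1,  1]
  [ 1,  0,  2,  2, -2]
J_3(-3) ⊕ J_2(-3)

The characteristic polynomial is
  det(x·I − A) = x^5 + 15*x^4 + 90*x^3 + 270*x^2 + 405*x + 243 = (x + 3)^5

Eigenvalues and multiplicities (the geometric multiplicity of λ is n − rank(A − λI), which equals the number of Jordan blocks for λ):
  λ = -3: algebraic multiplicity = 5, geometric multiplicity = 2

Determining the block sizes for each eigenvalue:
  λ = -3: with am = 5 and gm = 2, the partition is not yet determined (e.g. several partitions of 5 into 2 parts exist). Let N = A − (-3)·I. Computing rank(N^1) = 3, rank(N^2) = 1, rank(N^3) = 0; the number of blocks of size ≥ j is rank(N^{j−1}) − rank(N^j), giving [2, 2, 1]. So we have 1 block(s) of size 3, 1 block(s) of size 2 → block sizes [3, 2]

Assembling the blocks gives a Jordan form
J =
  [-3,  1,  0,  0,  0]
  [ 0, -3,  1,  0,  0]
  [ 0,  0, -3,  0,  0]
  [ 0,  0,  0, -3,  1]
  [ 0,  0,  0,  0, -3]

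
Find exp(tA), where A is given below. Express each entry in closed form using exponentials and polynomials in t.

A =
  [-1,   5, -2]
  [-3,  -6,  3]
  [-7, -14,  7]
e^{tA} =
  [1 - t, -7*t^2/2 + 5*t, 3*t^2/2 - 2*t]
  [-3*t, -21*t^2/2 - 6*t + 1, 9*t^2/2 + 3*t]
  [-7*t, -49*t^2/2 - 14*t, 21*t^2/2 + 7*t + 1]

Strategy: write A = P · J · P⁻¹ where J is a Jordan canonical form, so e^{tA} = P · e^{tJ} · P⁻¹, and e^{tJ} can be computed block-by-block.

A has Jordan form
J =
  [0, 1, 0]
  [0, 0, 1]
  [0, 0, 0]
(up to reordering of blocks).

Per-block formulas:
  For a 3×3 Jordan block J_3(0): exp(t · J_3(0)) = e^(0t)·(I + t·N + (t^2/2)·N^2), where N is the 3×3 nilpotent shift.

After assembling e^{tJ} and conjugating by P, we get:

e^{tA} =
  [1 - t, -7*t^2/2 + 5*t, 3*t^2/2 - 2*t]
  [-3*t, -21*t^2/2 - 6*t + 1, 9*t^2/2 + 3*t]
  [-7*t, -49*t^2/2 - 14*t, 21*t^2/2 + 7*t + 1]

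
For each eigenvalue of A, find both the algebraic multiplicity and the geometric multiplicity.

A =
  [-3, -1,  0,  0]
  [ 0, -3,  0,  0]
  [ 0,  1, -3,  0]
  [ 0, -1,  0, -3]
λ = -3: alg = 4, geom = 3

Step 1 — factor the characteristic polynomial to read off the algebraic multiplicities:
  χ_A(x) = (x + 3)^4

Step 2 — compute geometric multiplicities via the rank-nullity identity g(λ) = n − rank(A − λI):
  rank(A − (-3)·I) = 1, so dim ker(A − (-3)·I) = n − 1 = 3

Summary:
  λ = -3: algebraic multiplicity = 4, geometric multiplicity = 3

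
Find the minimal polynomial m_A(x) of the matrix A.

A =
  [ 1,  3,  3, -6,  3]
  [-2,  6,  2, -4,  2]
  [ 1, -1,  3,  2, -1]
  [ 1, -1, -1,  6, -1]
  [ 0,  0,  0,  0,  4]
x^2 - 8*x + 16

The characteristic polynomial is χ_A(x) = (x - 4)^5, so the eigenvalues are known. The minimal polynomial is
  m_A(x) = Π_λ (x − λ)^{k_λ}
where k_λ is the size of the *largest* Jordan block for λ (equivalently, the smallest k with (A − λI)^k v = 0 for every generalised eigenvector v of λ).

  λ = 4: largest Jordan block has size 2, contributing (x − 4)^2

So m_A(x) = (x - 4)^2 = x^2 - 8*x + 16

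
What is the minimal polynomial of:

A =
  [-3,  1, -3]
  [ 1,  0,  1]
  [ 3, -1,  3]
x^3

The characteristic polynomial is χ_A(x) = x^3, so the eigenvalues are known. The minimal polynomial is
  m_A(x) = Π_λ (x − λ)^{k_λ}
where k_λ is the size of the *largest* Jordan block for λ (equivalently, the smallest k with (A − λI)^k v = 0 for every generalised eigenvector v of λ).

  λ = 0: largest Jordan block has size 3, contributing (x − 0)^3

So m_A(x) = x^3 = x^3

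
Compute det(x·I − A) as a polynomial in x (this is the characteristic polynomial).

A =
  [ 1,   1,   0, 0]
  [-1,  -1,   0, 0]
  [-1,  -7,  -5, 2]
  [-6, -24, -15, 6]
x^4 - x^3

Expanding det(x·I − A) (e.g. by cofactor expansion or by noting that A is similar to its Jordan form J, which has the same characteristic polynomial as A) gives
  χ_A(x) = x^4 - x^3
which factors as x^3*(x - 1). The eigenvalues (with algebraic multiplicities) are λ = 0 with multiplicity 3, λ = 1 with multiplicity 1.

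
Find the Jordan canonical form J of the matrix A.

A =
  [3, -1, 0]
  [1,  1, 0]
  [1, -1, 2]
J_2(2) ⊕ J_1(2)

The characteristic polynomial is
  det(x·I − A) = x^3 - 6*x^2 + 12*x - 8 = (x - 2)^3

Eigenvalues and multiplicities (the geometric multiplicity of λ is n − rank(A − λI), which equals the number of Jordan blocks for λ):
  λ = 2: algebraic multiplicity = 3, geometric multiplicity = 2

Determining the block sizes for each eigenvalue:
  λ = 2: 2 blocks summing to 3 forces exactly one block of size 2 and the rest size 1 → block sizes [2, 1]

Assembling the blocks gives a Jordan form
J =
  [2, 1, 0]
  [0, 2, 0]
  [0, 0, 2]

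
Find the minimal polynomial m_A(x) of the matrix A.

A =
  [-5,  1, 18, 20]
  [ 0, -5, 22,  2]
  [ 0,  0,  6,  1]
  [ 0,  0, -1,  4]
x^4 - 50*x^2 + 625

The characteristic polynomial is χ_A(x) = (x - 5)^2*(x + 5)^2, so the eigenvalues are known. The minimal polynomial is
  m_A(x) = Π_λ (x − λ)^{k_λ}
where k_λ is the size of the *largest* Jordan block for λ (equivalently, the smallest k with (A − λI)^k v = 0 for every generalised eigenvector v of λ).

  λ = -5: largest Jordan block has size 2, contributing (x + 5)^2
  λ = 5: largest Jordan block has size 2, contributing (x − 5)^2

So m_A(x) = (x - 5)^2*(x + 5)^2 = x^4 - 50*x^2 + 625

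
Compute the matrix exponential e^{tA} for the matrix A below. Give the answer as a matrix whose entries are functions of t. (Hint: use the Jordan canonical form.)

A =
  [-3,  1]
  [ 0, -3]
e^{tA} =
  [exp(-3*t), t*exp(-3*t)]
  [0, exp(-3*t)]

Strategy: write A = P · J · P⁻¹ where J is a Jordan canonical form, so e^{tA} = P · e^{tJ} · P⁻¹, and e^{tJ} can be computed block-by-block.

A has Jordan form
J =
  [-3,  1]
  [ 0, -3]
(up to reordering of blocks).

Per-block formulas:
  For a 2×2 Jordan block J_2(-3): exp(t · J_2(-3)) = e^(-3t)·(I + t·N), where N is the 2×2 nilpotent shift.

After assembling e^{tJ} and conjugating by P, we get:

e^{tA} =
  [exp(-3*t), t*exp(-3*t)]
  [0, exp(-3*t)]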